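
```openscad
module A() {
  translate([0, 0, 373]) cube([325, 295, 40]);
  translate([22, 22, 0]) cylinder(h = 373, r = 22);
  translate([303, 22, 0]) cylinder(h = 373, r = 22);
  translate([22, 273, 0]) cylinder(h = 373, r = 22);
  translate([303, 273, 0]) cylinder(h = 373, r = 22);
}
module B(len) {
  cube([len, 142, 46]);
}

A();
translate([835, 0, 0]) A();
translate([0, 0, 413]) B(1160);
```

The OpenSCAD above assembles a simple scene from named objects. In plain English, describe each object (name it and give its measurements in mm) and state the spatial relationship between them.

A is a four-legged stool. The seat is 325×295 mm, 40 mm thick, top at z = 413 mm. It stands on four round legs, each 44 mm in diameter, from z = 0 to the seat underside, each leg's axis is inset half a diameter from the nearest pair of seat edges (so the leg's bounding box is flush with the corner).

B is a rectangular beam 1160 mm long (x), 142 mm deep (y), 46 mm thick (z).

The beam spans the tops of two stools placed 510 mm apart, resting at z = 413 mm.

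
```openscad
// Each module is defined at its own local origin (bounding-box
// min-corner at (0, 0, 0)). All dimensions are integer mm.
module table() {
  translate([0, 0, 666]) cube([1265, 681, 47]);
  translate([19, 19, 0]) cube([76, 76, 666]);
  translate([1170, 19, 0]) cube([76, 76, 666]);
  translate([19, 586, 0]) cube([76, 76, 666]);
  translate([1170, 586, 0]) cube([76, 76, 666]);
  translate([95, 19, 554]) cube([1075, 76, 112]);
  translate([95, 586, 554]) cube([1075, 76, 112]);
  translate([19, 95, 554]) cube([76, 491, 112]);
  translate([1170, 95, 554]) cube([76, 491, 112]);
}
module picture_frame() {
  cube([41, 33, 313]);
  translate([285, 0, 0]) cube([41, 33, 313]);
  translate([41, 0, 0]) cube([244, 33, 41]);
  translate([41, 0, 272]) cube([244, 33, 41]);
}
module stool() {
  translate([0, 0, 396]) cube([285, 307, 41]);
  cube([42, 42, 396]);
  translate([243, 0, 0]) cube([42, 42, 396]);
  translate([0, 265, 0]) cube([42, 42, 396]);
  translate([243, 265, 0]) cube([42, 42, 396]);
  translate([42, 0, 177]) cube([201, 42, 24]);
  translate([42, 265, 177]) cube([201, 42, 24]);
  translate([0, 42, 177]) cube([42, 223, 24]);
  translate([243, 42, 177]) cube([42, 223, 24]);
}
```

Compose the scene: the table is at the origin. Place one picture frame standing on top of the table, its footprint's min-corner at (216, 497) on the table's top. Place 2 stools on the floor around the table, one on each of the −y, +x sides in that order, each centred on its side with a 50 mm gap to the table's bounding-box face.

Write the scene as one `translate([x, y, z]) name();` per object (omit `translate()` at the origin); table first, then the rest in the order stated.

table();
translate([216, 497, 713]) picture_frame();
translate([490, -357, 0]) stool();
translate([1315, 187, 0]) stool();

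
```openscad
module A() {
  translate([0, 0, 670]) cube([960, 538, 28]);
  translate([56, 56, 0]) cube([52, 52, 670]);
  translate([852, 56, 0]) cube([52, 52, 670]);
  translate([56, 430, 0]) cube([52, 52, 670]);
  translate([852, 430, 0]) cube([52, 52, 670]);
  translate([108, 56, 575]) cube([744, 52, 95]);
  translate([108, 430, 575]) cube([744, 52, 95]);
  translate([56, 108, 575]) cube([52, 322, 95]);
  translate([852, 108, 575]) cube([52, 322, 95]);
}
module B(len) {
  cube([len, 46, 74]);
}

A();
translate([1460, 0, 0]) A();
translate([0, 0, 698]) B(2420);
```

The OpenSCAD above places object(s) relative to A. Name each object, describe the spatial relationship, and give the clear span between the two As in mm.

A is a table. B is a beam. A beam spans the tops of two tables. The clear span between the two tables is 500 mm.

Second table starts at x = 1460; first ends at x = 960; clear span = 1460 − 960 = 500 mm.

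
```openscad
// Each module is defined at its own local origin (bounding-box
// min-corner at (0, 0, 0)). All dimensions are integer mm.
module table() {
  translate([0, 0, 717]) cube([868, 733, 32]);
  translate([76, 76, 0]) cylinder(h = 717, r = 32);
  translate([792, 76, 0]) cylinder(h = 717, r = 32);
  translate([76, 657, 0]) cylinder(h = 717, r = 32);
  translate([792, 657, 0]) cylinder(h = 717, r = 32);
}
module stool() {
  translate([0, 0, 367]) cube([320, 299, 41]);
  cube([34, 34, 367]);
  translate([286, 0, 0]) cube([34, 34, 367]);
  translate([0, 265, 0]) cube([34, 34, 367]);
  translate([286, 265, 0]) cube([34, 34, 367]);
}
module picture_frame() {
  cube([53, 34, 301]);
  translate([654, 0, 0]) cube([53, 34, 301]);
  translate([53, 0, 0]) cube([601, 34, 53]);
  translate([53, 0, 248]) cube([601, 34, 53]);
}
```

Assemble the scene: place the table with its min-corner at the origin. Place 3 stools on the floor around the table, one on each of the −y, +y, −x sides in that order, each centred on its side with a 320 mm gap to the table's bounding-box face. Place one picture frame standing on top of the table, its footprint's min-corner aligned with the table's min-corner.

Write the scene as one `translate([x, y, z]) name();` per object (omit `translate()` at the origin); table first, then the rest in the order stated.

table();
translate([274, -619, 0]) stool();
translate([274, 1053, 0]) stool();
translate([-640, 217, 0]) stool();
translate([0, 0, 749]) picture_frame();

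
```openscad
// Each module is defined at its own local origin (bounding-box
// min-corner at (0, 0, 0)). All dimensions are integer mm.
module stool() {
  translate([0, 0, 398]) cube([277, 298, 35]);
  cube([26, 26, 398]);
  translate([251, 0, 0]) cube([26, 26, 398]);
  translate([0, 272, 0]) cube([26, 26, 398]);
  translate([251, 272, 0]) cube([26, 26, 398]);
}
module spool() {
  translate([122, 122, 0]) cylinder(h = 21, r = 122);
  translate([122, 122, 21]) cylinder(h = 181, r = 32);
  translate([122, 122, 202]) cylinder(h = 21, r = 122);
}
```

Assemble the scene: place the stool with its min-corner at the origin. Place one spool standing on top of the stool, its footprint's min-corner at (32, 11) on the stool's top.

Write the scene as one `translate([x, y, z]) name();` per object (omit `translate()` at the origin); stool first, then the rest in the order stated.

stool();
translate([32, 11, 433]) spool();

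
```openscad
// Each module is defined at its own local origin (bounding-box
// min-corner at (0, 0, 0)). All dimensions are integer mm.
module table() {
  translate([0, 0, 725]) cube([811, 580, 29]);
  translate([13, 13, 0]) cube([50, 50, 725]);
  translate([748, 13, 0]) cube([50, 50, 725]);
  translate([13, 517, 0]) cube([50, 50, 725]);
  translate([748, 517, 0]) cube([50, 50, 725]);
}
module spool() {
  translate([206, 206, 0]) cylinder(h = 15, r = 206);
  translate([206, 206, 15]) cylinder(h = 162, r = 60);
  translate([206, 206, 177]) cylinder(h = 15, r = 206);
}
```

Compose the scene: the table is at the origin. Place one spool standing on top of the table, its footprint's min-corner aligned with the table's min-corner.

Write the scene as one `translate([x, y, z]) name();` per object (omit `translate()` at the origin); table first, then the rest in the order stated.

table();
translate([0, 0, 754]) spool();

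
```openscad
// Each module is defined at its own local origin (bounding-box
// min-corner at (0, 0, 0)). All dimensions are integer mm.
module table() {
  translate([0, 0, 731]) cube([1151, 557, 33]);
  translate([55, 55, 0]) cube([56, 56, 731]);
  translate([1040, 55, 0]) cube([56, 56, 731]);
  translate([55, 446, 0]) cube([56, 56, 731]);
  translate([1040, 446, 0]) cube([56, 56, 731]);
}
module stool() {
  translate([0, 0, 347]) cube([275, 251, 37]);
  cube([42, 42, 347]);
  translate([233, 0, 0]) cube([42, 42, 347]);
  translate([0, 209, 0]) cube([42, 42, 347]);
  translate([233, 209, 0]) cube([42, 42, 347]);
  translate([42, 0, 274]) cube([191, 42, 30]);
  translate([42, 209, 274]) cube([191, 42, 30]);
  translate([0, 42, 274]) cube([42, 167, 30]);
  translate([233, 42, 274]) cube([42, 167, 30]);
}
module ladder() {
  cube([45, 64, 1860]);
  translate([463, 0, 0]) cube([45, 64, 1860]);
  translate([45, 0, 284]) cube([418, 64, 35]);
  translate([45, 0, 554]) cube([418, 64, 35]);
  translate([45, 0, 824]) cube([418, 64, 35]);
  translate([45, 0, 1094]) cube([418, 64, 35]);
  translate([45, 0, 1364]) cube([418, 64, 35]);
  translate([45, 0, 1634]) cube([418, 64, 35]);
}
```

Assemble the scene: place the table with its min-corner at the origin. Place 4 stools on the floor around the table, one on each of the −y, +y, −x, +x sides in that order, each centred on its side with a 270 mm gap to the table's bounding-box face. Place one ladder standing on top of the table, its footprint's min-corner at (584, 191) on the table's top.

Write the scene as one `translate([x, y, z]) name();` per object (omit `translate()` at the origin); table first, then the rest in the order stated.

table();
translate([438, -521, 0]) stool();
translate([438, 827, 0]) stool();
translate([-545, 153, 0]) stool();
translate([1421, 153, 0]) stool();
translate([584, 191, 764]) ladder();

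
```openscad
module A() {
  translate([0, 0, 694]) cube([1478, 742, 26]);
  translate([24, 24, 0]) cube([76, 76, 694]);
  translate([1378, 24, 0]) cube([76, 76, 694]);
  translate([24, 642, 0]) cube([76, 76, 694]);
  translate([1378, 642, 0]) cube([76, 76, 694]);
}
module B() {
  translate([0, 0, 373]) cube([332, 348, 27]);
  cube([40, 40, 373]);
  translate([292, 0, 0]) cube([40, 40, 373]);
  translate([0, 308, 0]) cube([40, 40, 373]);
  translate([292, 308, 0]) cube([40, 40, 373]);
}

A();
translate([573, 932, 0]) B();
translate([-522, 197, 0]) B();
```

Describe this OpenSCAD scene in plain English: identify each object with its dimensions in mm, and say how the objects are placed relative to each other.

A is a table with a 1478×742 mm rectangular top, 26 mm thick, top surface at z = 720 mm, supported by four 76×76 mm square legs, each inset 24 mm from the nearest pair of top edges, running from the floor.

B is a four-legged stool. The seat is a 332×348×27 mm slab whose top surface is at z = 400 mm; four square legs, each 40×40 mm in cross-section, run from the floor (z = 0) to the underside of the seat, each flush with a corner of the seat.

Two stools sit around the table at the +y, −x sides.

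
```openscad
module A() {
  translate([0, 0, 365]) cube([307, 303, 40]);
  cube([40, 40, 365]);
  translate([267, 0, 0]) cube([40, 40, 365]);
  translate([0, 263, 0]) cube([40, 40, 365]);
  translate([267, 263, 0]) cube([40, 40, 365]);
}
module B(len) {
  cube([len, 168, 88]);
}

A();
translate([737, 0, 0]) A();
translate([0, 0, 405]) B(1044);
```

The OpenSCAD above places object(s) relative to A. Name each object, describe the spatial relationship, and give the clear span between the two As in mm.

Second stool starts at x = 737; first ends at x = 307; clear span = 737 − 307 = 430 mm.

A is a stool. B is a beam. A beam spans the tops of two stools. The clear span between the two stools is 430 mm.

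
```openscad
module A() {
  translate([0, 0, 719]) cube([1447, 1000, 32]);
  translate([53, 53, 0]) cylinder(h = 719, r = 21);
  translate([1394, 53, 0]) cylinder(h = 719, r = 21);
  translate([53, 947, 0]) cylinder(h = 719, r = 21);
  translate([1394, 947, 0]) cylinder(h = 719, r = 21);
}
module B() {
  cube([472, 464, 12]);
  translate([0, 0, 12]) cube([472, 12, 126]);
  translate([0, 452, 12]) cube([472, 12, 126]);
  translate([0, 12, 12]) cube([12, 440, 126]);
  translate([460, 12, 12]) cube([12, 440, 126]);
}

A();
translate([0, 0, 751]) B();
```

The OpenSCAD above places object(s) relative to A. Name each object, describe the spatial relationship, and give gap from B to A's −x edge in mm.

The open box's min-x is at 0; the table's min-x is 0; gap = 0 mm.

A is a table. B is an open box. The open box is on top of the table. The gap from the open box to the table's −x edge is 0 mm.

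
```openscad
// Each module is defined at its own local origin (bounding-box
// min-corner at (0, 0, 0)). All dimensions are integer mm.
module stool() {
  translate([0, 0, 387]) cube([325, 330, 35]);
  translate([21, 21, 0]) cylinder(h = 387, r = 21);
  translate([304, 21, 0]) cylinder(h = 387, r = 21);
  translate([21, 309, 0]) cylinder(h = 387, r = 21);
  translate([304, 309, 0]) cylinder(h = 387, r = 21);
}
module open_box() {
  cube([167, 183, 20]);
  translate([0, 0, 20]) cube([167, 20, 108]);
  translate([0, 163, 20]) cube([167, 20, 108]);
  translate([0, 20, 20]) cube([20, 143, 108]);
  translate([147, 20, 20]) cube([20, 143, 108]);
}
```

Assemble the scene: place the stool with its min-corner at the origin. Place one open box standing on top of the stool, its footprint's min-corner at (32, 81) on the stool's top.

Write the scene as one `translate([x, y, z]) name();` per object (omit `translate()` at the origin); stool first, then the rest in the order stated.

stool();
translate([32, 81, 422]) open_box();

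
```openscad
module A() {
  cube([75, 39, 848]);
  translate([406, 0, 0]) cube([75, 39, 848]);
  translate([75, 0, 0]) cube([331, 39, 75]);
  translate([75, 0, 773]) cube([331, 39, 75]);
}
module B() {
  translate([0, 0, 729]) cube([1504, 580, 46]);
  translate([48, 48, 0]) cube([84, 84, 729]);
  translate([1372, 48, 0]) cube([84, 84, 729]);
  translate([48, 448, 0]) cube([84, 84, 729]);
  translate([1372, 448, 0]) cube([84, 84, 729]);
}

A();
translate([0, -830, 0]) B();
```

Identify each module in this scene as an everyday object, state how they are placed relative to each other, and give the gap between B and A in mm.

The table's nearest face is 250 mm from the picture frame's −y face.

A is a picture frame. B is a table. The table is on the floor beside the picture frame on its −y side. The gap between the table and the picture frame is 250 mm.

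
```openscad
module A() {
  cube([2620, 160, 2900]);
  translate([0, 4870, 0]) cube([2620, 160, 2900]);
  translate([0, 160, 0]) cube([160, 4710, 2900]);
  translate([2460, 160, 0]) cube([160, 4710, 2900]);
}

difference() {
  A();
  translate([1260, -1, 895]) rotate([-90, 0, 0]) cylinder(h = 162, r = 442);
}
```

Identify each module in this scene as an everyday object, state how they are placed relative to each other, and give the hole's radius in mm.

A is a house frame. The house frame has a circular hole through its front wall. The hole's radius is 442 mm.

The subtracted cylinder has r = 442 mm.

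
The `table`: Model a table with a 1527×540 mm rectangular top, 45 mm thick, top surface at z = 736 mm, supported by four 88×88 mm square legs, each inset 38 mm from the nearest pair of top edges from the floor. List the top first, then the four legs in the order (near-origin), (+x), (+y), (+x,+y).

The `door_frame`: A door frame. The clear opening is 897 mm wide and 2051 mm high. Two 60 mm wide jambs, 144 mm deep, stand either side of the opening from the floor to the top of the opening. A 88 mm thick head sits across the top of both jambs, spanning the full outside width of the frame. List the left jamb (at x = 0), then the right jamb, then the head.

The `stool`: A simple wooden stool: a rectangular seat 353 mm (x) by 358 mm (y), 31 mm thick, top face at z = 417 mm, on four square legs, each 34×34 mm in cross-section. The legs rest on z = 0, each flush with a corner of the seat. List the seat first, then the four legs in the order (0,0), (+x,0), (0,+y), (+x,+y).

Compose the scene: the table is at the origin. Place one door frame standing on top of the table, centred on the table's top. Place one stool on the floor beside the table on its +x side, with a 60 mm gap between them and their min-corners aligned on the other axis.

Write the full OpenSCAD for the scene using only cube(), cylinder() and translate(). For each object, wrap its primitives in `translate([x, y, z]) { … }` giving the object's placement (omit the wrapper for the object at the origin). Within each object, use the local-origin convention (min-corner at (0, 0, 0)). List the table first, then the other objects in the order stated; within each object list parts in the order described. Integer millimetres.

translate([0, 0, 691]) cube([1527, 540, 45]);
translate([38, 38, 0]) cube([88, 88, 691]);
translate([1401, 38, 0]) cube([88, 88, 691]);
translate([38, 414, 0]) cube([88, 88, 691]);
translate([1401, 414, 0]) cube([88, 88, 691]);
translate([255, 198, 736]) {
  cube([60, 144, 2051]);
  translate([957, 0, 0]) cube([60, 144, 2051]);
  translate([0, 0, 2051]) cube([1017, 144, 88]);
}
translate([1587, 0, 0]) {
  translate([0, 0, 386]) cube([353, 358, 31]);
  cube([34, 34, 386]);
  translate([319, 0, 0]) cube([34, 34, 386]);
  translate([0, 324, 0]) cube([34, 34, 386]);
  translate([319, 324, 0]) cube([34, 34, 386]);
}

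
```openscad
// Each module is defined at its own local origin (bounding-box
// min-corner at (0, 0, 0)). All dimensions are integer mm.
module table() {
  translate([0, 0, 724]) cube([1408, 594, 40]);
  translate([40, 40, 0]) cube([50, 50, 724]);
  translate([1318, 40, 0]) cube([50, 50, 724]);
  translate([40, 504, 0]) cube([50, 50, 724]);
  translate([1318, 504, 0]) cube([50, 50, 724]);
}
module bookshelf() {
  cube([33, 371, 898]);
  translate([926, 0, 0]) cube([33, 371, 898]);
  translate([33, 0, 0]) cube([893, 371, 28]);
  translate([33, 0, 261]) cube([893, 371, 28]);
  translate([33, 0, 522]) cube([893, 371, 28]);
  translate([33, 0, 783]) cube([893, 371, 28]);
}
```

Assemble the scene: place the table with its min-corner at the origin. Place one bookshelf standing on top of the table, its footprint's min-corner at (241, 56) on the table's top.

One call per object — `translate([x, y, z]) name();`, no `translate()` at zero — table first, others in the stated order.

table();
translate([241, 56, 764]) bookshelf();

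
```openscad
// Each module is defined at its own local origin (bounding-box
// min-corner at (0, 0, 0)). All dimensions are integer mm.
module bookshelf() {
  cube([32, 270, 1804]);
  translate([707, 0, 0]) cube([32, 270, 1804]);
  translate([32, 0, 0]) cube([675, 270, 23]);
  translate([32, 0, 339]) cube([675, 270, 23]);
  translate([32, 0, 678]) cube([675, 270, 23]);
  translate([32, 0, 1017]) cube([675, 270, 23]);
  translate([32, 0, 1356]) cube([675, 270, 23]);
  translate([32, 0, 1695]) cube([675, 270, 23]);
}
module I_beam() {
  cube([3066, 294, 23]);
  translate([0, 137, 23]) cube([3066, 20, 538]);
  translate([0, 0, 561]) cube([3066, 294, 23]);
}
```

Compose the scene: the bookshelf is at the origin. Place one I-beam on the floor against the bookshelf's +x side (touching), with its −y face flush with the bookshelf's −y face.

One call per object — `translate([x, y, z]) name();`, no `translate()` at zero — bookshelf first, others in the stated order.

bookshelf();
translate([739, 0, 0]) I_beam();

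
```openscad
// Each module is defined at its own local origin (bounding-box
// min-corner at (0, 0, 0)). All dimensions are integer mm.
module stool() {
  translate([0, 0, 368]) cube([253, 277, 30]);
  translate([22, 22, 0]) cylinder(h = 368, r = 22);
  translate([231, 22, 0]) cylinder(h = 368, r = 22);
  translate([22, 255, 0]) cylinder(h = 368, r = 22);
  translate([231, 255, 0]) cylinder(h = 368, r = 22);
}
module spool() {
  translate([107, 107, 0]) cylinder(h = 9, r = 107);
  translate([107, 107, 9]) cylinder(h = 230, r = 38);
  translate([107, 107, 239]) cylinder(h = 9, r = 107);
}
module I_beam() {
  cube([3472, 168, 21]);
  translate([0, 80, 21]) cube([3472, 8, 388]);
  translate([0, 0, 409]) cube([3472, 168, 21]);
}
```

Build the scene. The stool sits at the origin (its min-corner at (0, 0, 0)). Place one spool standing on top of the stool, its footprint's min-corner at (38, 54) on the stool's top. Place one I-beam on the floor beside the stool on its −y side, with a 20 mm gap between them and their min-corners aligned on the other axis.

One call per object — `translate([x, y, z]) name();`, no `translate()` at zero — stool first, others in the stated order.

stool();
translate([38, 54, 398]) spool();
translate([0, -188, 0]) I_beam();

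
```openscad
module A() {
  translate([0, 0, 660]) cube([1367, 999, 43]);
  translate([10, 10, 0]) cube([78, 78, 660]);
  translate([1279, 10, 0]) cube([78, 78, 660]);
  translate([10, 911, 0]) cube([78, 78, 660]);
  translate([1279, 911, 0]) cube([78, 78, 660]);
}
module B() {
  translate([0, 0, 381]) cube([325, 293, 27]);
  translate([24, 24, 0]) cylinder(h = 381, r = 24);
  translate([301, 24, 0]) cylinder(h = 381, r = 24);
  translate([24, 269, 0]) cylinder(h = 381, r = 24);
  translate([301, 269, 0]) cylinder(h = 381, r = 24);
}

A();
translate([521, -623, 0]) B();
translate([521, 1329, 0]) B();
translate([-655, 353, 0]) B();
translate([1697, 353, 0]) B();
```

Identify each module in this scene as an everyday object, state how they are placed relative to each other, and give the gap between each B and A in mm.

A is a table. B is a stool. Four stools sit around the table at the −y, +y, −x, +x sides. The gap between each stool and the table is 330 mm.

Each stool's nearest face is 330 mm from the table's bounding box.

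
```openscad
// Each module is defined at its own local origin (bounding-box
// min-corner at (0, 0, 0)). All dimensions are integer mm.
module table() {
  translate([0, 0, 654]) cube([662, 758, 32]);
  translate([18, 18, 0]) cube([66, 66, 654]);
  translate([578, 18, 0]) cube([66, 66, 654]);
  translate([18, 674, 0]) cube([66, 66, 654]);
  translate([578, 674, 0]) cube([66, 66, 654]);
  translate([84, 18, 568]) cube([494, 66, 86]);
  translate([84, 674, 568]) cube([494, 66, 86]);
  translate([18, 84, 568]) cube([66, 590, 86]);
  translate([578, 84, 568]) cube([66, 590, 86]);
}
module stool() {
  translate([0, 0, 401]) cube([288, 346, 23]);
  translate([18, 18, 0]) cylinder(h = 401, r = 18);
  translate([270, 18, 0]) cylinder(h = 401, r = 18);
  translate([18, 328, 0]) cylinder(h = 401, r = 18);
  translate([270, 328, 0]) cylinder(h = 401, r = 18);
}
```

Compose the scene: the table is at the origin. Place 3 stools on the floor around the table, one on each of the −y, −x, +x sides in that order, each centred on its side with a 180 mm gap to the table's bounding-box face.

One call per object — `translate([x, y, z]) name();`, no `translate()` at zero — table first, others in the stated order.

table();
translate([187, -526, 0]) stool();
translate([-468, 206, 0]) stool();
translate([842, 206, 0]) stool();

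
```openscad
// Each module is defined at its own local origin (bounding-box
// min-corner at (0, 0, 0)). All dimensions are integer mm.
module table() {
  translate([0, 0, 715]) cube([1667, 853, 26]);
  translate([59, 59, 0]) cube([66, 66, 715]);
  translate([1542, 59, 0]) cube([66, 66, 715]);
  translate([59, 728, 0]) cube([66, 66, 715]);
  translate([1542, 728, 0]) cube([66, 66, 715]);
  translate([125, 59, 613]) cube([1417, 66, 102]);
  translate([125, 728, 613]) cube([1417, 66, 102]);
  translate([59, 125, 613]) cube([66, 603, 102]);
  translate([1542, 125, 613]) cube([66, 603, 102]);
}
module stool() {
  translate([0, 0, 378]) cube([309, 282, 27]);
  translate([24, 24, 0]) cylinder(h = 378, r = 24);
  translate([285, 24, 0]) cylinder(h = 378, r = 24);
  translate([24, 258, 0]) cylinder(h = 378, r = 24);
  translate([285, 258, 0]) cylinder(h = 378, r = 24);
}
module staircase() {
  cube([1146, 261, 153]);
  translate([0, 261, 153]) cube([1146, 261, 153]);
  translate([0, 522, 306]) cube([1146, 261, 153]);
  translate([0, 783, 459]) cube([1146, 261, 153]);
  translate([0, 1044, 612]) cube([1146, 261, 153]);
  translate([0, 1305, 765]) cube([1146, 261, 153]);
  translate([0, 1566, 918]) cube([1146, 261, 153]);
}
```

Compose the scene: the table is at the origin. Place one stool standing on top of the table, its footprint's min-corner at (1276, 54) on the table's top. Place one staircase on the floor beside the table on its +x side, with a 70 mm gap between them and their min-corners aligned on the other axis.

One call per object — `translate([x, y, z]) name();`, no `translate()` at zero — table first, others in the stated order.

table();
translate([1276, 54, 741]) stool();
translate([1737, 0, 0]) staircase();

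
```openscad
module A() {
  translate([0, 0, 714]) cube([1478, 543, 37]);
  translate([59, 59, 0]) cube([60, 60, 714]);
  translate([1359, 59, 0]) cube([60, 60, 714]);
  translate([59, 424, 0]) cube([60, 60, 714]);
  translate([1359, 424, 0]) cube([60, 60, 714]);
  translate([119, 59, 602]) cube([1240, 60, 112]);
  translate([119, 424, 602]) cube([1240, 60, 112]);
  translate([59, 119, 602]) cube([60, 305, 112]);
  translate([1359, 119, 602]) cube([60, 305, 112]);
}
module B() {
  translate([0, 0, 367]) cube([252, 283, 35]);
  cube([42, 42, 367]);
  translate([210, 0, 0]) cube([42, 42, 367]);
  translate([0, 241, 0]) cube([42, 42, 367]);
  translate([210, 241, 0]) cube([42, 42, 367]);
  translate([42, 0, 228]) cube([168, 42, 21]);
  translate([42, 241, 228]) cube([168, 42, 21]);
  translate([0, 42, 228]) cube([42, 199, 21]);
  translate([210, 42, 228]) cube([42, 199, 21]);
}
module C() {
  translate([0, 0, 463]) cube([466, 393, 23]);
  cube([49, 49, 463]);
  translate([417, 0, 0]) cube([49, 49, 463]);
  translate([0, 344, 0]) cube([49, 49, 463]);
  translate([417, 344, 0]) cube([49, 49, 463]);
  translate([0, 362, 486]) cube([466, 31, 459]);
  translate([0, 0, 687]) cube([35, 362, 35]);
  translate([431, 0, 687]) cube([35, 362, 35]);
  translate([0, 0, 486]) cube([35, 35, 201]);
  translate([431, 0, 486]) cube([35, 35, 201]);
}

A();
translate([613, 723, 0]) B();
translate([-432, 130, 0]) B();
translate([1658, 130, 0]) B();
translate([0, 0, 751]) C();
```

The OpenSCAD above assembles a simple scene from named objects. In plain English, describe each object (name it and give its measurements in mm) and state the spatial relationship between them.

A is a rectangular dining table. The top is 1478×543×37 mm with its upper surface at z = 751 mm. It stands on four 60×60 mm square legs, each inset 59 mm from the nearest pair of top edges, running from the floor to the underside of the top. Four apron rails, 60 mm thick and 112 mm tall, run between adjacent legs with their top edges flush with the underside of the top and their outer faces flush with the legs' outer faces.

B is a four-legged stool. The seat is 252×283 mm, 35 mm thick, top at z = 402 mm. It stands on four square legs, each 42×42 mm in cross-section, from z = 0 to the seat underside, each flush with a corner of the seat. Four stretchers, 42 mm wide and 21 mm tall, connect adjacent legs with their undersides at z = 228 mm, each running between the inner faces of the legs it joins and aligned with the legs' outer faces on the other axis.

C is a chair: 466×393 mm seat, 23 mm thick, top at z = 486 mm, on four 49 mm square corner legs flush with the seat edges. A 31 mm thick backrest slab spans the full seat width, extending 459 mm above the seat top, its back face flush with the seat's +y edge. Two armrests of 35×35 mm section run along each side from the seat's front edge to the front of the backrest, top faces 236 mm above the seat top and outer faces flush with the seat's x-edges; a 35×35 mm post under the front of each armrest stands on the seat at the front corner.

Three stools sit around the table at the +y, −x, +x sides. The chair is on top of the table.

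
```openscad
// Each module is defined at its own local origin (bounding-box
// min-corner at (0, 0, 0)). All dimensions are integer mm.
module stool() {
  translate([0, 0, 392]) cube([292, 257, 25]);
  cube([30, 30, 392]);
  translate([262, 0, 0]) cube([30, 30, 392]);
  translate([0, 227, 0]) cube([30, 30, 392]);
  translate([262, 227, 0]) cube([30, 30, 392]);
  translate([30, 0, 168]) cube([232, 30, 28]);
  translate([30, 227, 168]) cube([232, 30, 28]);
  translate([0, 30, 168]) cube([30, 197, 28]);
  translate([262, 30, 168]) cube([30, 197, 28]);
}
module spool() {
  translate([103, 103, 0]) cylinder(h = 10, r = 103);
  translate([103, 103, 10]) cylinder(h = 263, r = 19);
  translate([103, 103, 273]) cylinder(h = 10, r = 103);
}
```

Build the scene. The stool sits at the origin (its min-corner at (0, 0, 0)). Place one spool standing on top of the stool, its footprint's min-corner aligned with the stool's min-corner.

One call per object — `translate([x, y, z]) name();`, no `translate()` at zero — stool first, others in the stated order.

stool();
translate([0, 0, 417]) spool();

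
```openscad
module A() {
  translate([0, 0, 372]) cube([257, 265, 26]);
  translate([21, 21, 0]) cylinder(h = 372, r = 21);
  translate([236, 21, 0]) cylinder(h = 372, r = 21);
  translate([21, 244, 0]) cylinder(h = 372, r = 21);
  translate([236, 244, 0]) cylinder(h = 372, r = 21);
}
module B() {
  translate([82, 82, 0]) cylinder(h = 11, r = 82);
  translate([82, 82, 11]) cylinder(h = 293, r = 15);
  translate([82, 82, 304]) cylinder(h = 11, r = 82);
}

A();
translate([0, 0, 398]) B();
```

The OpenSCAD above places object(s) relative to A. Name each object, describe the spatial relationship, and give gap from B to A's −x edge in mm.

A is a stool. B is a spool. The spool is on top of the stool. The gap from the spool to the stool's −x edge is 0 mm.

The spool's min-x is at 0; the stool's min-x is 0; gap = 0 mm.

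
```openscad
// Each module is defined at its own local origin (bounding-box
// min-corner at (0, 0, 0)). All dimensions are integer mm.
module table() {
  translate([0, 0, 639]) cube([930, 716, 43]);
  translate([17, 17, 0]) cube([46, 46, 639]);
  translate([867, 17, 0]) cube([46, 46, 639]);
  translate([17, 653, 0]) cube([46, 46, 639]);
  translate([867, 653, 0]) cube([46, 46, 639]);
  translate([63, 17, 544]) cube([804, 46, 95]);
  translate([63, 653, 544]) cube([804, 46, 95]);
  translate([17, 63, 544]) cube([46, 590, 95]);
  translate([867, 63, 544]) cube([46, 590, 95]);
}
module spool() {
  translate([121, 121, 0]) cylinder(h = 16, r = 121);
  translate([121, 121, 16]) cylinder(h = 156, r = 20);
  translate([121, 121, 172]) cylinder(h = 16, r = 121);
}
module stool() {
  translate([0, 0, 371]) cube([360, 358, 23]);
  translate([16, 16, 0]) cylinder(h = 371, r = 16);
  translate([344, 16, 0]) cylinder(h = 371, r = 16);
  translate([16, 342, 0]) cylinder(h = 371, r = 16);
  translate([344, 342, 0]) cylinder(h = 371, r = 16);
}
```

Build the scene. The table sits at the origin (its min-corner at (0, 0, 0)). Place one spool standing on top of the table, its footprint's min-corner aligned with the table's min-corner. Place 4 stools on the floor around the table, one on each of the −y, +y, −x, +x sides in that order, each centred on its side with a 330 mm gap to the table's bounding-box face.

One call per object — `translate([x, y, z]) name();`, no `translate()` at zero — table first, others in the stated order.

table();
translate([0, 0, 682]) spool();
translate([285, -688, 0]) stool();
translate([285, 1046, 0]) stool();
translate([-690, 179, 0]) stool();
translate([1260, 179, 0]) stool();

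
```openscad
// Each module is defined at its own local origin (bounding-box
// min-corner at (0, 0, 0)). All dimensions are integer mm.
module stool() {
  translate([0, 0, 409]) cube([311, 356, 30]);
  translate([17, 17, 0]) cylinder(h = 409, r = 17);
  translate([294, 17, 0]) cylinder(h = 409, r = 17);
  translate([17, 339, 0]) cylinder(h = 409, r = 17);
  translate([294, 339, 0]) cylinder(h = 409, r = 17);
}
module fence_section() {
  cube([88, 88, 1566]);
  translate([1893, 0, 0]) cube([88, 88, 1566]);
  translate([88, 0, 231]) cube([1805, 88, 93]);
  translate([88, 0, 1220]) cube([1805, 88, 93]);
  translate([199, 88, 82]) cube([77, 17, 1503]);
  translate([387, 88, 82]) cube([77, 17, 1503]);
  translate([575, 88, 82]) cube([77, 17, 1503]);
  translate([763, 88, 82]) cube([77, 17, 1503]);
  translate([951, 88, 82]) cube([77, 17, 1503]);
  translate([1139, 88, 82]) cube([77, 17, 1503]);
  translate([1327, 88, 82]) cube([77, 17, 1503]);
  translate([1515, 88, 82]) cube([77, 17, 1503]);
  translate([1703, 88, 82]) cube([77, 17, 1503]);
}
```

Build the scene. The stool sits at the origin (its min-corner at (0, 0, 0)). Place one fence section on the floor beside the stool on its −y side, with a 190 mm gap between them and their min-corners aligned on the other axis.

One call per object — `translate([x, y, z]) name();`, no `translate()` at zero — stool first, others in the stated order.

stool();
translate([0, -295, 0]) fence_section();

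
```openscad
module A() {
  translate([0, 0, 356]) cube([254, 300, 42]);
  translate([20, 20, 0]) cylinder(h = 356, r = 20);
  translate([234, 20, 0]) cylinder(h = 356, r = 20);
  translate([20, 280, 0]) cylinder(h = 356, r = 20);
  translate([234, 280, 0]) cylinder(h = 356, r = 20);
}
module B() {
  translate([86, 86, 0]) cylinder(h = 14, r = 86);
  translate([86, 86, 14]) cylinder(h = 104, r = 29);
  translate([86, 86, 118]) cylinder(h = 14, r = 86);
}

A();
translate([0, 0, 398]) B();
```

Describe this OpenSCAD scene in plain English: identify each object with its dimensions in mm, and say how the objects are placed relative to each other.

A is a four-legged stool. The seat is 254×300 mm, 42 mm thick, top at z = 398 mm. It stands on four round legs, each 40 mm in diameter, from z = 0 to the seat underside, each leg's axis is inset half a diameter from the nearest pair of seat edges (so the leg's bounding box is flush with the corner).

B is a spool: two coaxial disc flanges of radius 86 mm and thickness 14 mm, joined by a core cylinder of radius 29 mm and height 104 mm. The lower flange rests on z = 0 and the three cylinders share a vertical axis.

The spool is on top of the stool.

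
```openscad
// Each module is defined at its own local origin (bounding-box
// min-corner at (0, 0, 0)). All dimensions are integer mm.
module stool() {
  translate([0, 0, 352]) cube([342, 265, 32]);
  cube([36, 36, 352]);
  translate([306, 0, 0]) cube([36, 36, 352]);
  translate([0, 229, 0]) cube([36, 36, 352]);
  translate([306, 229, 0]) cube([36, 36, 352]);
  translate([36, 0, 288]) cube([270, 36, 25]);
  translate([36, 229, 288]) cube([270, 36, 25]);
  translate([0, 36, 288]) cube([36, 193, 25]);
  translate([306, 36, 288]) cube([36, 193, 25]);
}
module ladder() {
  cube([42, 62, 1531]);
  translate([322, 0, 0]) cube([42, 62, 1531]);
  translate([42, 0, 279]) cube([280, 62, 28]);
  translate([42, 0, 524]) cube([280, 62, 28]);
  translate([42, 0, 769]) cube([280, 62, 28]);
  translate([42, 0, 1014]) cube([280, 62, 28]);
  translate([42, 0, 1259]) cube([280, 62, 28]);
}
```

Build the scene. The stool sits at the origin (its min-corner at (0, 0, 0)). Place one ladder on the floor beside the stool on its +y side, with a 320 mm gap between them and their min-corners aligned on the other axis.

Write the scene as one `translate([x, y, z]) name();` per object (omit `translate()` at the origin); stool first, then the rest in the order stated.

stool();
translate([0, 585, 0]) ladder();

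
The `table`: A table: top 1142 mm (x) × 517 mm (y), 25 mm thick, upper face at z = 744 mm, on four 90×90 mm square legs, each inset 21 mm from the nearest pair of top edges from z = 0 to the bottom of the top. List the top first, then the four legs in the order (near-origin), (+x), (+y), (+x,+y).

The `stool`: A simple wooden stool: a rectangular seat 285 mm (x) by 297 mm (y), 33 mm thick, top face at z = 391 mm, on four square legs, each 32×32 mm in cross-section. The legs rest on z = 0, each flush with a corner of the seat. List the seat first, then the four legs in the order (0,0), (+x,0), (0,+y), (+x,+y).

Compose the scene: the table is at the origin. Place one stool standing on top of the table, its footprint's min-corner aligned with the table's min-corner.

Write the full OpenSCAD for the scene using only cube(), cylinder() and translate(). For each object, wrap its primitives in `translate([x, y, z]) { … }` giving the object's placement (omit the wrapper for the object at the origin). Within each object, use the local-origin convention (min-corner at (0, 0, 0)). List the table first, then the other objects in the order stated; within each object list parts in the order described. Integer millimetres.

translate([0, 0, 719]) cube([1142, 517, 25]);
translate([21, 21, 0]) cube([90, 90, 719]);
translate([1031, 21, 0]) cube([90, 90, 719]);
translate([21, 406, 0]) cube([90, 90, 719]);
translate([1031, 406, 0]) cube([90, 90, 719]);
translate([0, 0, 744]) {
  translate([0, 0, 358]) cube([285, 297, 33]);
  cube([32, 32, 358]);
  translate([253, 0, 0]) cube([32, 32, 358]);
  translate([0, 265, 0]) cube([32, 32, 358]);
  translate([253, 265, 0]) cube([32, 32, 358]);
}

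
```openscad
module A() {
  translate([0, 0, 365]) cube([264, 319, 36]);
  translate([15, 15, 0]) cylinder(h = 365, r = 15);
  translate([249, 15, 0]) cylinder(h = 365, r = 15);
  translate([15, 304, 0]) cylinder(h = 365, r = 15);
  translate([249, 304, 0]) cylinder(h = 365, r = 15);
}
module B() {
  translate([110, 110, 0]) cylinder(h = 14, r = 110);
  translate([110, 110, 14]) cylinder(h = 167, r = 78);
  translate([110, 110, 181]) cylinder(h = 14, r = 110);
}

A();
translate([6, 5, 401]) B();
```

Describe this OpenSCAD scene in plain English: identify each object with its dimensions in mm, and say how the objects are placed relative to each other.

A is a four-legged stool. The seat is 264×319 mm, 36 mm thick, top at z = 401 mm. It stands on four round legs, each 30 mm in diameter, from z = 0 to the seat underside, each leg's axis is inset half a diameter from the nearest pair of seat edges (so the leg's bounding box is flush with the corner).

B is a spool: two coaxial disc flanges of radius 110 mm and thickness 14 mm, joined by a core cylinder of radius 78 mm and height 167 mm. The lower flange rests on z = 0 and the three cylinders share a vertical axis.

The spool is on top of the stool.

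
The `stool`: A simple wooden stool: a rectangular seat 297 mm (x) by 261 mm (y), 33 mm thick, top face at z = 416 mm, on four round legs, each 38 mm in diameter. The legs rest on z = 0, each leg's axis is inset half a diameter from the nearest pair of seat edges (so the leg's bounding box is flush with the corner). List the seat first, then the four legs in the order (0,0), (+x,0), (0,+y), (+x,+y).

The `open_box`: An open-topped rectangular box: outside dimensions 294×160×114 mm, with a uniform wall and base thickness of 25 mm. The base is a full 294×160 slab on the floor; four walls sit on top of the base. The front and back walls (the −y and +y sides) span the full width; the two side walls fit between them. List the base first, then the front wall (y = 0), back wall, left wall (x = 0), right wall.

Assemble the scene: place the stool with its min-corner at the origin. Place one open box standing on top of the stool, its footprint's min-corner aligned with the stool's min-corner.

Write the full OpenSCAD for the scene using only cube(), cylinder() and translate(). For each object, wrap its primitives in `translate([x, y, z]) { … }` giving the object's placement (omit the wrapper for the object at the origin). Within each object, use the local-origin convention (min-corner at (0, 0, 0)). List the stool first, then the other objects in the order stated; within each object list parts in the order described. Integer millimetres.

translate([0, 0, 383]) cube([297, 261, 33]);
translate([19, 19, 0]) cylinder(h = 383, r = 19);
translate([278, 19, 0]) cylinder(h = 383, r = 19);
translate([19, 242, 0]) cylinder(h = 383, r = 19);
translate([278, 242, 0]) cylinder(h = 383, r = 19);
translate([0, 0, 416]) {
  cube([294, 160, 25]);
  translate([0, 0, 25]) cube([294, 25, 89]);
  translate([0, 135, 25]) cube([294, 25, 89]);
  translate([0, 25, 25]) cube([25, 110, 89]);
  translate([269, 25, 25]) cube([25, 110, 89]);
}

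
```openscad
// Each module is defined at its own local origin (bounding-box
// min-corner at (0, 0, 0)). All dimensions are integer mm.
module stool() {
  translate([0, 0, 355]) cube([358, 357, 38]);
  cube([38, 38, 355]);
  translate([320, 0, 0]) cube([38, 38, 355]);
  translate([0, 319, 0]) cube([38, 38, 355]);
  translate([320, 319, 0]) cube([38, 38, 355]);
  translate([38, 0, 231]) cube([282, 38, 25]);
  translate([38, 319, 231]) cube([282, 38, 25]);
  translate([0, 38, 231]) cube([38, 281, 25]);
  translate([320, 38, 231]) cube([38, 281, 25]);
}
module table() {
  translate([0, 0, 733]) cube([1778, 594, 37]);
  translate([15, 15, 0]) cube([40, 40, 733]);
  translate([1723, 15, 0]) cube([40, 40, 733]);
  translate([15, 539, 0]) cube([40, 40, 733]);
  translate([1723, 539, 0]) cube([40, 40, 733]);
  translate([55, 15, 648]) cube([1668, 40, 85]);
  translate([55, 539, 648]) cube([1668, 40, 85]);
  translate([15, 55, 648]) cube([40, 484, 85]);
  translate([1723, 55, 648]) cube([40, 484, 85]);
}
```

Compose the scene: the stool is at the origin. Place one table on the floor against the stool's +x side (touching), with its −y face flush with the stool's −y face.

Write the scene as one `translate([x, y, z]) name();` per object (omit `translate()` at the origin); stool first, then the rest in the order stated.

stool();
translate([358, 0, 0]) table();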